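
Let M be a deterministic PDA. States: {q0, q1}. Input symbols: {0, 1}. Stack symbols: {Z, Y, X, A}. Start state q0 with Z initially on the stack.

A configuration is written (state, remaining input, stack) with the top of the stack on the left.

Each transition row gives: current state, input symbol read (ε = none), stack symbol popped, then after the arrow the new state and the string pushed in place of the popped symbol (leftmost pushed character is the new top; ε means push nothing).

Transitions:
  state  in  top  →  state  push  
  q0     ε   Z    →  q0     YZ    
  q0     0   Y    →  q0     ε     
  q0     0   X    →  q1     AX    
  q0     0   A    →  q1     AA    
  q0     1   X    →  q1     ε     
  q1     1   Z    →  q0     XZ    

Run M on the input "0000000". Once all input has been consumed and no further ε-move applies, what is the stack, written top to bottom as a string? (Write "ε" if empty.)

(q0, 0000000, Z) ⊢ (q0, 0000000, YZ) ⊢ (q0, 000000, Z) ⊢ (q0, 000000, YZ) ⊢ (q0, 00000, Z) ⊢ (q0, 00000, YZ) ⊢ (q0, 0000, Z) ⊢ (q0, 0000, YZ) ⊢ (q0, 000, Z) ⊢ (q0, 000, YZ) ⊢ (q0, 00, Z) ⊢ (q0, 00, YZ) ⊢ (q0, 0, Z) ⊢ (q0, 0, YZ) ⊢ (q0, ε, Z) ⊢ (q0, ε, YZ)
All input consumed in state q0 with stack YZ.

YZ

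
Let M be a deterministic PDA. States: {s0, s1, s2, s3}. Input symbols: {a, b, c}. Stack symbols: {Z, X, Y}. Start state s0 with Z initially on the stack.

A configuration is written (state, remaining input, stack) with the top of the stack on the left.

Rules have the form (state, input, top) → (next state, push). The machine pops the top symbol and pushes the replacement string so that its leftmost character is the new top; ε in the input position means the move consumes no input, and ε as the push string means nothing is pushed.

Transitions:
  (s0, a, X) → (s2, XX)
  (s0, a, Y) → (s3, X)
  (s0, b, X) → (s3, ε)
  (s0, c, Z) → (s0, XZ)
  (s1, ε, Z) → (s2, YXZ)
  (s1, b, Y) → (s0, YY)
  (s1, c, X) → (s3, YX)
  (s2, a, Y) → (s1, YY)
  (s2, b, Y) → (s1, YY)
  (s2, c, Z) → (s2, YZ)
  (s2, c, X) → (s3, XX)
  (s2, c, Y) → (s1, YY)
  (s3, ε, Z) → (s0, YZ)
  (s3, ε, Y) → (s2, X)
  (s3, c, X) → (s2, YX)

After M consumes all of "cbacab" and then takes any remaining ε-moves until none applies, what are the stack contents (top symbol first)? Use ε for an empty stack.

YYYXZ

(s0, cbacab, Z) ⊢ (s0, bacab, XZ) ⊢ (s3, acab, Z) ⊢ (s0, acab, YZ) ⊢ (s3, cab, XZ) ⊢ (s2, ab, YXZ) ⊢ (s1, b, YYXZ) ⊢ (s0, ε, YYYXZ)
All input consumed in state s0 with stack YYYXZ.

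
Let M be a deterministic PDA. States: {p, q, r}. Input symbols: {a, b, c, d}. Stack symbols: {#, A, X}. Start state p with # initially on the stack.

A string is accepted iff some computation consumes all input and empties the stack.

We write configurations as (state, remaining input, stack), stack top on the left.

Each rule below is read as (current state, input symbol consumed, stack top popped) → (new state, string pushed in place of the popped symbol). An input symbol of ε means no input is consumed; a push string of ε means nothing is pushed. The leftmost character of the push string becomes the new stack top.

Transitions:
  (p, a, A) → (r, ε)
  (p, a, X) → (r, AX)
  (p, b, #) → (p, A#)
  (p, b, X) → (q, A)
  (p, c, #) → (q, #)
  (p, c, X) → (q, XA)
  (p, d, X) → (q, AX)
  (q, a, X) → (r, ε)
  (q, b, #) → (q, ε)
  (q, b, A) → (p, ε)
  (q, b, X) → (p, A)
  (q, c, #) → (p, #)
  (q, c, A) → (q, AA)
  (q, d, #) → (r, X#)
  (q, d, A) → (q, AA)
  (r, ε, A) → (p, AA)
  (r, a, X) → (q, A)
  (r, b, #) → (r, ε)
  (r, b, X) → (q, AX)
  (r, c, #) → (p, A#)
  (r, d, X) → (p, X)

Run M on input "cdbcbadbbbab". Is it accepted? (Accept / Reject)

Accept

(p, cdbcbadbbbab, #)
  read c, top #: go to q, push # → (q, dbcbadbbbab, #)
  read d, top #: go to r, push X# → (r, bcbadbbbab, X#)
  read b, top X: go to q, push AX → (q, cbadbbbab, AX#)
  read c, top A: go to q, push AA → (q, badbbbab, AAX#)
  read b, top A: go to p, push ε → (p, adbbbab, AX#)
  read a, top A: go to r, push ε → (r, dbbbab, X#)
  read d, top X: go to p, push X → (p, bbbab, X#)
  read b, top X: go to q, push A → (q, bbab, A#)
  read b, top A: go to p, push ε → (p, bab, #)
  read b, top #: go to p, push A# → (p, ab, A#)
  read a, top A: go to r, push ε → (r, b, #)
  read b, top #: go to r, push ε → (r, ε, ε)
All input consumed and the stack is empty.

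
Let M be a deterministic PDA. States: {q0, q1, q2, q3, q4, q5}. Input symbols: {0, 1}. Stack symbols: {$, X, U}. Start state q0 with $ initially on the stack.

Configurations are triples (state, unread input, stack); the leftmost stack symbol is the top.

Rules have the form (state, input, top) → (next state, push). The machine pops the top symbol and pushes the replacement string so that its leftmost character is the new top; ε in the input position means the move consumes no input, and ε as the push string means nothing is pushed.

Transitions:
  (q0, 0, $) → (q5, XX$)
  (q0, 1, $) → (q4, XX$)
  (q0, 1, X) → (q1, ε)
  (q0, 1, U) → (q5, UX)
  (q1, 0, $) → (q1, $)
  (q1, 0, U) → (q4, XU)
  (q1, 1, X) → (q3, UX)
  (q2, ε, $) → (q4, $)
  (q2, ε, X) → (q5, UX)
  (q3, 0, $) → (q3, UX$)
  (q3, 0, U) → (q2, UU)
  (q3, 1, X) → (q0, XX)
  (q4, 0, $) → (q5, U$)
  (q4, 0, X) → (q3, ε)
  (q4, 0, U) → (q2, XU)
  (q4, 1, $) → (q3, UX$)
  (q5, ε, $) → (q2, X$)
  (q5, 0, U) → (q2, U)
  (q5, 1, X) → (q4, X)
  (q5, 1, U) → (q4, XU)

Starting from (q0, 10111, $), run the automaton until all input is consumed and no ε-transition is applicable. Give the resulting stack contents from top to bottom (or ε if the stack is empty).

(q0, 10111, $)
  read 1, top $: go to q4, push XX$ → (q4, 0111, XX$)
  read 0, top X: go to q3, push ε → (q3, 111, X$)
  read 1, top X: go to q0, push XX → (q0, 11, XX$)
  read 1, top X: go to q1, push ε → (q1, 1, X$)
  read 1, top X: go to q3, push UX → (q3, ε, UX$)
All input consumed in state q3 with stack UX$.

UX$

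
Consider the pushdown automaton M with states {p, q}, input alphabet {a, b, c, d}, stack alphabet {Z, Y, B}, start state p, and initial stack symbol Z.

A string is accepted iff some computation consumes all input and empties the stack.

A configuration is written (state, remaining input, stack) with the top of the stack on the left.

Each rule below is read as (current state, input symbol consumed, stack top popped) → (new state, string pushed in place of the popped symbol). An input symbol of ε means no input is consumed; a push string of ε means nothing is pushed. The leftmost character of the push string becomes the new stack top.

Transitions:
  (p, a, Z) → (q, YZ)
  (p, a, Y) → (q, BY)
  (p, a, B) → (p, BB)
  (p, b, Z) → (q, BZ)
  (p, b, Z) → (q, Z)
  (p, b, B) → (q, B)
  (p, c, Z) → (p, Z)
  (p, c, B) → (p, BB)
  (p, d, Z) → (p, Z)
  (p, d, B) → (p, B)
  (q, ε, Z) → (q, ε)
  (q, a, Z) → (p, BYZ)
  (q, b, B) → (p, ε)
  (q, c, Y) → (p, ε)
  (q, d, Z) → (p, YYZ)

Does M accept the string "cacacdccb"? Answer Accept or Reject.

One accepting computation: (p, cacacdccb, Z) ⊢ (p, acacdccb, Z) ⊢ (q, cacdccb, YZ) ⊢ (p, acdccb, Z) ⊢ (q, cdccb, YZ) ⊢ (p, dccb, Z) ⊢ (p, ccb, Z) ⊢ (p, cb, Z) ⊢ (p, b, Z) ⊢ (q, ε, Z) ⊢ (q, ε, ε)
All input consumed and the stack is empty.

Accept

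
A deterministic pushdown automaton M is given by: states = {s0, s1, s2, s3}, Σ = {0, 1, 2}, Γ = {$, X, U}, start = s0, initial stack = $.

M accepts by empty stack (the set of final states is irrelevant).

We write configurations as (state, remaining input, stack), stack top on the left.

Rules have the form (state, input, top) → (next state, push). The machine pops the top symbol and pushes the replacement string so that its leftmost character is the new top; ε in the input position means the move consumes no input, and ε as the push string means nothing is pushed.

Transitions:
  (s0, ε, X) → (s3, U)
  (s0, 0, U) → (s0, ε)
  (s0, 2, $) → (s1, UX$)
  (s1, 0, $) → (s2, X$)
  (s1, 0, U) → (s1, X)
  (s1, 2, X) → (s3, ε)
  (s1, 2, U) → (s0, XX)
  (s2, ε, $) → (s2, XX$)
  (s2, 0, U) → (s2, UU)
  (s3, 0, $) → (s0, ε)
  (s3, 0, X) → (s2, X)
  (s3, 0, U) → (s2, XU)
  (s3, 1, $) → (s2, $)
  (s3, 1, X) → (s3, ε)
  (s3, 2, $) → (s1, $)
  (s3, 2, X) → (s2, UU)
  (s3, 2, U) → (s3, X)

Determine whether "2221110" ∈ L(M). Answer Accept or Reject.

Accept

(s0, 2221110, $)
  read 2, top $: go to s1, push UX$ → (s1, 221110, UX$)
  read 2, top U: go to s0, push XX → (s0, 21110, XXX$)
  ε-move, top X: go to s3, push U → (s3, 21110, UXX$)
  read 2, top U: go to s3, push X → (s3, 1110, XXX$)
  read 1, top X: go to s3, push ε → (s3, 110, XX$)
  read 1, top X: go to s3, push ε → (s3, 10, X$)
  read 1, top X: go to s3, push ε → (s3, 0, $)
  read 0, top $: go to s0, push ε → (s0, ε, ε)
All input consumed and the stack is empty.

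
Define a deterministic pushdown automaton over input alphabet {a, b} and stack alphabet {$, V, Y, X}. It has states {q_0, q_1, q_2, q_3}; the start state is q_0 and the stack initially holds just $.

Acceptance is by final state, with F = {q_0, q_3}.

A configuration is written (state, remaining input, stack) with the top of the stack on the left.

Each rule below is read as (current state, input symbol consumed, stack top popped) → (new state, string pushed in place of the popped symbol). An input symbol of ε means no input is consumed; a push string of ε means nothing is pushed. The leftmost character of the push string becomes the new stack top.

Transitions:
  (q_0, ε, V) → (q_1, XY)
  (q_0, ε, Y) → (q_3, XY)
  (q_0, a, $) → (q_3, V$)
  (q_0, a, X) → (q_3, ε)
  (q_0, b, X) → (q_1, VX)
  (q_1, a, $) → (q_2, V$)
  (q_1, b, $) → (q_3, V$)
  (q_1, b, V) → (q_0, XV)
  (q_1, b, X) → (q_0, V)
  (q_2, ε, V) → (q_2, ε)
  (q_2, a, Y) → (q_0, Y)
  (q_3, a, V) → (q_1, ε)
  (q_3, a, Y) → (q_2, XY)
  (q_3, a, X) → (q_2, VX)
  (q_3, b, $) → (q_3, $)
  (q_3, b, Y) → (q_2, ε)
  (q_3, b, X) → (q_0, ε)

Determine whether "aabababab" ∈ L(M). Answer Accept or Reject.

(q_0, aabababab, $)
  read a, top $: go to q_3, push V$ → (q_3, abababab, V$)
  read a, top V: go to q_1, push ε → (q_1, bababab, $)
  read b, top $: go to q_3, push V$ → (q_3, ababab, V$)
  read a, top V: go to q_1, push ε → (q_1, babab, $)
  read b, top $: go to q_3, push V$ → (q_3, abab, V$)
  read a, top V: go to q_1, push ε → (q_1, bab, $)
  read b, top $: go to q_3, push V$ → (q_3, ab, V$)
  read a, top V: go to q_1, push ε → (q_1, b, $)
  read b, top $: go to q_3, push V$ → (q_3, ε, V$)
All input consumed; state q_3 ∈ F.

Accept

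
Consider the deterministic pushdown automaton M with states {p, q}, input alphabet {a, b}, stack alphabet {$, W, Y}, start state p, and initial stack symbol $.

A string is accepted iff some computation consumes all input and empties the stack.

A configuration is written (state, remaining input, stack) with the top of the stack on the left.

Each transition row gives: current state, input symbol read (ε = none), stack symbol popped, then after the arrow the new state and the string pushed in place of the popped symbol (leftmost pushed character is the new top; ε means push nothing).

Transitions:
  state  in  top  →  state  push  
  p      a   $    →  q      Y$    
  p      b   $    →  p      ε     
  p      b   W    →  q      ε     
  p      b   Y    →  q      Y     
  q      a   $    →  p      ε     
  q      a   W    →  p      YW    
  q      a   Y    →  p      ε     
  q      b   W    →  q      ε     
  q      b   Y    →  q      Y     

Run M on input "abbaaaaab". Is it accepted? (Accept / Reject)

Accept

(p, abbaaaaab, $) ⊢ (q, bbaaaaab, Y$) ⊢ (q, baaaaab, Y$) ⊢ (q, aaaaab, Y$) ⊢ (p, aaaab, $) ⊢ (q, aaab, Y$) ⊢ (p, aab, $) ⊢ (q, ab, Y$) ⊢ (p, b, $) ⊢ (p, ε, ε)
All input consumed and the stack is empty.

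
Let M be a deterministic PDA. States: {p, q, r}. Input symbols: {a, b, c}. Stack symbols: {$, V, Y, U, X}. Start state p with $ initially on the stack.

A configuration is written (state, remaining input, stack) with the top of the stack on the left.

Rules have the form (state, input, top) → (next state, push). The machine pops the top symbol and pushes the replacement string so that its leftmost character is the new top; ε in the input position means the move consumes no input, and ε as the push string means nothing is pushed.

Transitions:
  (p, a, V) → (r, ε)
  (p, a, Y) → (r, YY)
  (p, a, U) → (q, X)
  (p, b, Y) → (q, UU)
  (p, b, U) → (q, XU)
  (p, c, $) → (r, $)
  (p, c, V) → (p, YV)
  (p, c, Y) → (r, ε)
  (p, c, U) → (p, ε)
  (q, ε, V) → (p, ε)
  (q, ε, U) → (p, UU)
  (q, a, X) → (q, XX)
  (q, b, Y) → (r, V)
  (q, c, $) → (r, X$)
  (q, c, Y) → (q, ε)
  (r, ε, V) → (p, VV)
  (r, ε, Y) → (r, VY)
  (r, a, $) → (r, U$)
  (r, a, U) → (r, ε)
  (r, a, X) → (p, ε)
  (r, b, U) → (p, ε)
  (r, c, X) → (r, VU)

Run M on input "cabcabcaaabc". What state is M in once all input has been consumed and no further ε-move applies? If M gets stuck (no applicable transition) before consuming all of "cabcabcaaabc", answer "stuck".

r

(p, cabcabcaaabc, $) ⊢ (r, abcabcaaabc, $) ⊢ (r, bcabcaaabc, U$) ⊢ (p, cabcaaabc, $) ⊢ (r, abcaaabc, $) ⊢ (r, bcaaabc, U$) ⊢ (p, caaabc, $) ⊢ (r, aaabc, $) ⊢ (r, aabc, U$) ⊢ (r, abc, $) ⊢ (r, bc, U$) ⊢ (p, c, $) ⊢ (r, ε, $)
All input consumed; M is in state r.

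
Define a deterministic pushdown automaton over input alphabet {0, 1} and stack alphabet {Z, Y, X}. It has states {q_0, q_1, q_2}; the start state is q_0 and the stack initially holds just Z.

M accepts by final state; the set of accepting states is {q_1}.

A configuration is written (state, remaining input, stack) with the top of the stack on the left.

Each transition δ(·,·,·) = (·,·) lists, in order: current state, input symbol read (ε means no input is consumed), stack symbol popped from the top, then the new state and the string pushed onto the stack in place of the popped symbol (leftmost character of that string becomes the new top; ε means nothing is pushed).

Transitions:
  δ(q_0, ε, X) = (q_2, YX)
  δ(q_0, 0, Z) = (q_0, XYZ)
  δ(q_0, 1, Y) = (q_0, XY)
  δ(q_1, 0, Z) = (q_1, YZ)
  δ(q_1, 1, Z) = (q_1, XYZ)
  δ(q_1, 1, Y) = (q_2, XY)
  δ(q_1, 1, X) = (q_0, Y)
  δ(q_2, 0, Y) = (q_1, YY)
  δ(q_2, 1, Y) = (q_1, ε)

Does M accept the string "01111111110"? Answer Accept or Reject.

(q_0, 01111111110, Z) ⊢ (q_0, 1111111110, XYZ) ⊢ (q_2, 1111111110, YXYZ) ⊢ (q_1, 111111110, XYZ) ⊢ (q_0, 11111110, YYZ) ⊢ (q_0, 1111110, XYYZ) ⊢ (q_2, 1111110, YXYYZ) ⊢ (q_1, 111110, XYYZ) ⊢ (q_0, 11110, YYYZ) ⊢ (q_0, 1110, XYYYZ) ⊢ (q_2, 1110, YXYYYZ) ⊢ (q_1, 110, XYYYZ) ⊢ (q_0, 10, YYYYZ) ⊢ (q_0, 0, XYYYYZ) ⊢ (q_2, 0, YXYYYYZ) ⊢ (q_1, ε, YYXYYYYZ)
All input consumed; state q_1 ∈ F.

Accept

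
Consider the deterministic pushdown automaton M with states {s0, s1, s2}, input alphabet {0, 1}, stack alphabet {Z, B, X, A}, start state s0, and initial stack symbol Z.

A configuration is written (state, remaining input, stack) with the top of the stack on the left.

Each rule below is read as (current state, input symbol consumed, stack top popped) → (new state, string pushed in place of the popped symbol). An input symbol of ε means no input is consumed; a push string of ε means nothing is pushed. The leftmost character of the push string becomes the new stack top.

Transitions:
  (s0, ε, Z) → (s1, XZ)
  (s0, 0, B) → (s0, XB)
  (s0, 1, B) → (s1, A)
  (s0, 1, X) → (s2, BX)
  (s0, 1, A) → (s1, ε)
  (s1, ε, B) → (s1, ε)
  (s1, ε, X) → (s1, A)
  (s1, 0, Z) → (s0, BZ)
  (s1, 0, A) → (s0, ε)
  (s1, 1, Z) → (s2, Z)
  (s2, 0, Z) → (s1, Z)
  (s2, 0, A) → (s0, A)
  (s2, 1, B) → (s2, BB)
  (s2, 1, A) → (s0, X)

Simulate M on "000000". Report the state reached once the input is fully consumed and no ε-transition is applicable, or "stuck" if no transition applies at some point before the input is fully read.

(s0, 000000, Z)
  ε-move, top Z: go to s1, push XZ → (s1, 000000, XZ)
  ε-move, top X: go to s1, push A → (s1, 000000, AZ)
  read 0, top A: go to s0, push ε → (s0, 00000, Z)
  ε-move, top Z: go to s1, push XZ → (s1, 00000, XZ)
  ε-move, top X: go to s1, push A → (s1, 00000, AZ)
  read 0, top A: go to s0, push ε → (s0, 0000, Z)
  ε-move, top Z: go to s1, push XZ → (s1, 0000, XZ)
  ε-move, top X: go to s1, push A → (s1, 0000, AZ)
  read 0, top A: go to s0, push ε → (s0, 000, Z)
  ε-move, top Z: go to s1, push XZ → (s1, 000, XZ)
  ε-move, top X: go to s1, push A → (s1, 000, AZ)
  read 0, top A: go to s0, push ε → (s0, 00, Z)
  ε-move, top Z: go to s1, push XZ → (s1, 00, XZ)
  ε-move, top X: go to s1, push A → (s1, 00, AZ)
  read 0, top A: go to s0, push ε → (s0, 0, Z)
  ε-move, top Z: go to s1, push XZ → (s1, 0, XZ)
  ε-move, top X: go to s1, push A → (s1, 0, AZ)
  read 0, top A: go to s0, push ε → (s0, ε, Z)
  ε-move, top Z: go to s1, push XZ → (s1, ε, XZ)
  ε-move, top X: go to s1, push A → (s1, ε, AZ)
All input consumed; M is in state s1.

s1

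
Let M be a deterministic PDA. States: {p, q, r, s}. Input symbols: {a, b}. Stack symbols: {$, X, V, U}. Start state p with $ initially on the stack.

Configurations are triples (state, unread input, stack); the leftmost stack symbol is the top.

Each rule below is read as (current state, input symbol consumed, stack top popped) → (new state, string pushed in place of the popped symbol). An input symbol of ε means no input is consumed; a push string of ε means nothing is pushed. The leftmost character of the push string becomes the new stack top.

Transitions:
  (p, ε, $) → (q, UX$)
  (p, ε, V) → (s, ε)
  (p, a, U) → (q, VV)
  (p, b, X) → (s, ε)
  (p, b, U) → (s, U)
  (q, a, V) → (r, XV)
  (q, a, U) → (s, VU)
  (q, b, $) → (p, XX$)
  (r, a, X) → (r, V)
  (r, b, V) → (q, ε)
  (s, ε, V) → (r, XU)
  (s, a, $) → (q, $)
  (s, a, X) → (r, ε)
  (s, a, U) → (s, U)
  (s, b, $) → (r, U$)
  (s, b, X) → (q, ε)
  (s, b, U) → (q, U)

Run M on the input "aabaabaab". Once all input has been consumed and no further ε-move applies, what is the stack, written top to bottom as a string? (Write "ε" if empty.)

UUUUX$

(p, aabaabaab, $)
  ε-move, top $: go to q, push UX$ → (q, aabaabaab, UX$)
  read a, top U: go to s, push VU → (s, abaabaab, VUX$)
  ε-move, top V: go to r, push XU → (r, abaabaab, XUUX$)
  read a, top X: go to r, push V → (r, baabaab, VUUX$)
  read b, top V: go to q, push ε → (q, aabaab, UUX$)
  read a, top U: go to s, push VU → (s, abaab, VUUX$)
  ε-move, top V: go to r, push XU → (r, abaab, XUUUX$)
  read a, top X: go to r, push V → (r, baab, VUUUX$)
  read b, top V: go to q, push ε → (q, aab, UUUX$)
  read a, top U: go to s, push VU → (s, ab, VUUUX$)
  ε-move, top V: go to r, push XU → (r, ab, XUUUUX$)
  read a, top X: go to r, push V → (r, b, VUUUUX$)
  read b, top V: go to q, push ε → (q, ε, UUUUX$)
All input consumed in state q with stack UUUUX$.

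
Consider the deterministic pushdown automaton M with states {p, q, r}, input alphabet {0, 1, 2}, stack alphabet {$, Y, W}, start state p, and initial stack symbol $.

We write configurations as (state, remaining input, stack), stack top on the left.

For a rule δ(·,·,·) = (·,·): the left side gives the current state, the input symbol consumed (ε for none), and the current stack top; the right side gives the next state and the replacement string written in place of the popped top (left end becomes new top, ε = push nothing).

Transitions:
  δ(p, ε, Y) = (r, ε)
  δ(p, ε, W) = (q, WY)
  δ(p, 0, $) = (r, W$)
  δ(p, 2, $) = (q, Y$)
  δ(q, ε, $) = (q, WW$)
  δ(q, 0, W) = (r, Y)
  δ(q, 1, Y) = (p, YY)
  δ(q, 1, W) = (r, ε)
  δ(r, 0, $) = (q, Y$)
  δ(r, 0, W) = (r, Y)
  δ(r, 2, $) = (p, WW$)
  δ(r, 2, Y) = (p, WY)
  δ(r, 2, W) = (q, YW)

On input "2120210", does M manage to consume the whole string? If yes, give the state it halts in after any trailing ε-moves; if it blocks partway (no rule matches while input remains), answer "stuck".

stuck

(p, 2120210, $) ⊢ (q, 120210, Y$) ⊢ (p, 20210, YY$) ⊢ (r, 20210, Y$) ⊢ (p, 0210, WY$) ⊢ (q, 0210, WYY$) ⊢ (r, 210, YYY$) ⊢ (p, 10, WYYY$) ⊢ (q, 10, WYYYY$) ⊢ (r, 0, YYYY$)
No transition for (r, 0, top Y); M blocks with input 0 remaining.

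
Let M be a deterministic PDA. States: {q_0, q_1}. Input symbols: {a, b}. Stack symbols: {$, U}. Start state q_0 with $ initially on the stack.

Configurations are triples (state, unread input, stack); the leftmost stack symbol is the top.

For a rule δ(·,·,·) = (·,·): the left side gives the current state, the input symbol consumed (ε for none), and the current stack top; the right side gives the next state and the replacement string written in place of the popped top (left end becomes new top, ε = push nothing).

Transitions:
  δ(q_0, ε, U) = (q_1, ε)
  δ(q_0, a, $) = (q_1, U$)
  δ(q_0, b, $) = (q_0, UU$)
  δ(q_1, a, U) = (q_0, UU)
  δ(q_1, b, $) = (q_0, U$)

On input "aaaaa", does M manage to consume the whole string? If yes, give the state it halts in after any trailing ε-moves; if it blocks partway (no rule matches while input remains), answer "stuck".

q_1

(q_0, aaaaa, $) ⊢ (q_1, aaaa, U$) ⊢ (q_0, aaa, UU$) ⊢ (q_1, aaa, U$) ⊢ (q_0, aa, UU$) ⊢ (q_1, aa, U$) ⊢ (q_0, a, UU$) ⊢ (q_1, a, U$) ⊢ (q_0, ε, UU$) ⊢ (q_1, ε, U$)
All input consumed; M is in state q_1.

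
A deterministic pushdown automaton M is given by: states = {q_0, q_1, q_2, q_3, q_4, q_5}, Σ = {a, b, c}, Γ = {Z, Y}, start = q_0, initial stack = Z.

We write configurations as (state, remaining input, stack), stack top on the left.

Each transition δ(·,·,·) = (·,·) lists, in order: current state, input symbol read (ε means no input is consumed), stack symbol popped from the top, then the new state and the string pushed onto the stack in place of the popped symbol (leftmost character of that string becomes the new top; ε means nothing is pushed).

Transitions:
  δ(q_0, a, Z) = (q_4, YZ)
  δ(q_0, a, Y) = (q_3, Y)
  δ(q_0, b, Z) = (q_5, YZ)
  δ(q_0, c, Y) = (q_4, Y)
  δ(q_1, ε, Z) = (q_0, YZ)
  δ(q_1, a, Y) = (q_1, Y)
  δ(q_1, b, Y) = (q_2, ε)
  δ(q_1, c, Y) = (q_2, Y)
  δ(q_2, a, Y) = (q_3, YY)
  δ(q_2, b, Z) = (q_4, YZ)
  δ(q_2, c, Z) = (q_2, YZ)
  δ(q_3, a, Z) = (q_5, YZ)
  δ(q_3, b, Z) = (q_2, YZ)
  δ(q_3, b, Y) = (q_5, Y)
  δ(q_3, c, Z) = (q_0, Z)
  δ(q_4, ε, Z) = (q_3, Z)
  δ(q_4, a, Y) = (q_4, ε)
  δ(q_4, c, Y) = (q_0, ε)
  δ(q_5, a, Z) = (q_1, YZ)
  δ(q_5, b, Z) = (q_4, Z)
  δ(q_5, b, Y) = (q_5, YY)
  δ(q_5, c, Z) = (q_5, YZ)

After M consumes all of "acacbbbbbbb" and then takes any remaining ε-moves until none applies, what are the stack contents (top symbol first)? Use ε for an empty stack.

YYYYYYYZ

(q_0, acacbbbbbbb, Z)
  read a, top Z: go to q_4, push YZ → (q_4, cacbbbbbbb, YZ)
  read c, top Y: go to q_0, push ε → (q_0, acbbbbbbb, Z)
  read a, top Z: go to q_4, push YZ → (q_4, cbbbbbbb, YZ)
  read c, top Y: go to q_0, push ε → (q_0, bbbbbbb, Z)
  read b, top Z: go to q_5, push YZ → (q_5, bbbbbb, YZ)
  read b, top Y: go to q_5, push YY → (q_5, bbbbb, YYZ)
  read b, top Y: go to q_5, push YY → (q_5, bbbb, YYYZ)
  read b, top Y: go to q_5, push YY → (q_5, bbb, YYYYZ)
  read b, top Y: go to q_5, push YY → (q_5, bb, YYYYYZ)
  read b, top Y: go to q_5, push YY → (q_5, b, YYYYYYZ)
  read b, top Y: go to q_5, push YY → (q_5, ε, YYYYYYYZ)
All input consumed in state q_5 with stack YYYYYYYZ.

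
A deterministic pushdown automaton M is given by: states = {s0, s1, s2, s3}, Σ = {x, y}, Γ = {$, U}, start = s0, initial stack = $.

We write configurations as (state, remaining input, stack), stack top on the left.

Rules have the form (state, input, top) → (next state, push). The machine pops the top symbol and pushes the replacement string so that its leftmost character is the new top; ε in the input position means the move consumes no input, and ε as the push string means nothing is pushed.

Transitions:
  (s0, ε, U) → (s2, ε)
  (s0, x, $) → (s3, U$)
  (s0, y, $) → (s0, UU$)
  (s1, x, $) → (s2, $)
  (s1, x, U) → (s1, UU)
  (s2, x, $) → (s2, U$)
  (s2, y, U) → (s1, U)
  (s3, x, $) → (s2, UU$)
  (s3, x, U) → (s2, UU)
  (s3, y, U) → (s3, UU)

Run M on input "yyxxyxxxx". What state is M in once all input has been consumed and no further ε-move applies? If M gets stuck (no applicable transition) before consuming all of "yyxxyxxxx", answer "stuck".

(s0, yyxxyxxxx, $)
  read y, top $: go to s0, push UU$ → (s0, yxxyxxxx, UU$)
  ε-move, top U: go to s2, push ε → (s2, yxxyxxxx, U$)
  read y, top U: go to s1, push U → (s1, xxyxxxx, U$)
  read x, top U: go to s1, push UU → (s1, xyxxxx, UU$)
  read x, top U: go to s1, push UU → (s1, yxxxx, UUU$)
No transition for (s1, y, top U); M blocks with input yxxxx remaining.

stuck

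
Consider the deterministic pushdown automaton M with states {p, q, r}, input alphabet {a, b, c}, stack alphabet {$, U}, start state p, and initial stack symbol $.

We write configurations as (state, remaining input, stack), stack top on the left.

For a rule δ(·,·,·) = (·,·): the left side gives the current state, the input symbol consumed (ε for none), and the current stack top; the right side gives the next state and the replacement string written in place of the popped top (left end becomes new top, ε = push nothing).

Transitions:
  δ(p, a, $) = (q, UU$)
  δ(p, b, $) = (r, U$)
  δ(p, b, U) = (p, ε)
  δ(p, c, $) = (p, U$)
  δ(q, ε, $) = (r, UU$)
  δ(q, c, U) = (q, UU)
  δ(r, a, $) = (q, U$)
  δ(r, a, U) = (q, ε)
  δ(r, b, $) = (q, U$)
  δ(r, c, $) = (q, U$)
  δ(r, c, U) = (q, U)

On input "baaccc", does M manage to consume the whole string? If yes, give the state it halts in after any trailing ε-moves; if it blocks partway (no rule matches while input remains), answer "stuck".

q

(p, baaccc, $)
  read b, top $: go to r, push U$ → (r, aaccc, U$)
  read a, top U: go to q, push ε → (q, accc, $)
  ε-move, top $: go to r, push UU$ → (r, accc, UU$)
  read a, top U: go to q, push ε → (q, ccc, U$)
  read c, top U: go to q, push UU → (q, cc, UU$)
  read c, top U: go to q, push UU → (q, c, UUU$)
  read c, top U: go to q, push UU → (q, ε, UUUU$)
All input consumed; M is in state q.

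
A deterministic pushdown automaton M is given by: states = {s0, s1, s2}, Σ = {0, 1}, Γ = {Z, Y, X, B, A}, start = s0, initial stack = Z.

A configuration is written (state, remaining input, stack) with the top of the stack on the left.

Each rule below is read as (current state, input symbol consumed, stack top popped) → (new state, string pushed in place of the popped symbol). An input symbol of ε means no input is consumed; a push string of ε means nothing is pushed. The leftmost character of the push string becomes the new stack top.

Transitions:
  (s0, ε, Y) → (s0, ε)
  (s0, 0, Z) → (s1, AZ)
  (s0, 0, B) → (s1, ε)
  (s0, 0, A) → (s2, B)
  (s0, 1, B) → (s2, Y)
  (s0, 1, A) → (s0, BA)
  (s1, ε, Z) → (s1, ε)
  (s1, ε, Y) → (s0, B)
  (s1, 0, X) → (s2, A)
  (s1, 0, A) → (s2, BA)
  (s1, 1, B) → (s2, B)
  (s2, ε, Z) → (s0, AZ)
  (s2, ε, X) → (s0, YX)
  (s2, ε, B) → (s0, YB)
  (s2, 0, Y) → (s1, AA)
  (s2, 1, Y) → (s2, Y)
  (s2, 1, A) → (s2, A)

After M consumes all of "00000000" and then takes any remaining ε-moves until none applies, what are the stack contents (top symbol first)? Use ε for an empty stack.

BAZ

(s0, 00000000, Z)
  read 0, top Z: go to s1, push AZ → (s1, 0000000, AZ)
  read 0, top A: go to s2, push BA → (s2, 000000, BAZ)
  ε-move, top B: go to s0, push YB → (s0, 000000, YBAZ)
  ε-move, top Y: go to s0, push ε → (s0, 000000, BAZ)
  read 0, top B: go to s1, push ε → (s1, 00000, AZ)
  read 0, top A: go to s2, push BA → (s2, 0000, BAZ)
  ε-move, top B: go to s0, push YB → (s0, 0000, YBAZ)
  ε-move, top Y: go to s0, push ε → (s0, 0000, BAZ)
  read 0, top B: go to s1, push ε → (s1, 000, AZ)
  read 0, top A: go to s2, push BA → (s2, 00, BAZ)
  ε-move, top B: go to s0, push YB → (s0, 00, YBAZ)
  ε-move, top Y: go to s0, push ε → (s0, 00, BAZ)
  read 0, top B: go to s1, push ε → (s1, 0, AZ)
  read 0, top A: go to s2, push BA → (s2, ε, BAZ)
  ε-move, top B: go to s0, push YB → (s0, ε, YBAZ)
  ε-move, top Y: go to s0, push ε → (s0, ε, BAZ)
All input consumed in state s0 with stack BAZ.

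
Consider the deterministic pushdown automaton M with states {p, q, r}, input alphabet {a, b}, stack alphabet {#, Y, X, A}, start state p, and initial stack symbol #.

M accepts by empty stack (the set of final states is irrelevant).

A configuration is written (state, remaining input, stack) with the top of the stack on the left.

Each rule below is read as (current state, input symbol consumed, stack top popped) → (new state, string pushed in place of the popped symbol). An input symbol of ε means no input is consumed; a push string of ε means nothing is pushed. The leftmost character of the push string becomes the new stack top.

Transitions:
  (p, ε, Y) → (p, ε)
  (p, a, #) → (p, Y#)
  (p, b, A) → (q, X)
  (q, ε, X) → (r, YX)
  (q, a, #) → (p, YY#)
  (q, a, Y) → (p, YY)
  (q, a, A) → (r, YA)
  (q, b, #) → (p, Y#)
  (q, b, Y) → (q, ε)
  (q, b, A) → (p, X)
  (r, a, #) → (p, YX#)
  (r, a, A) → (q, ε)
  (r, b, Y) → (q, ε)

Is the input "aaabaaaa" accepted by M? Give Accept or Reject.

Reject

(p, aaabaaaa, #) ⊢ (p, aabaaaa, Y#) ⊢ (p, aabaaaa, #) ⊢ (p, abaaaa, Y#) ⊢ (p, abaaaa, #) ⊢ (p, baaaa, Y#) ⊢ (p, baaaa, #)
No transition applies at (p, baaaa, #); input not fully consumed.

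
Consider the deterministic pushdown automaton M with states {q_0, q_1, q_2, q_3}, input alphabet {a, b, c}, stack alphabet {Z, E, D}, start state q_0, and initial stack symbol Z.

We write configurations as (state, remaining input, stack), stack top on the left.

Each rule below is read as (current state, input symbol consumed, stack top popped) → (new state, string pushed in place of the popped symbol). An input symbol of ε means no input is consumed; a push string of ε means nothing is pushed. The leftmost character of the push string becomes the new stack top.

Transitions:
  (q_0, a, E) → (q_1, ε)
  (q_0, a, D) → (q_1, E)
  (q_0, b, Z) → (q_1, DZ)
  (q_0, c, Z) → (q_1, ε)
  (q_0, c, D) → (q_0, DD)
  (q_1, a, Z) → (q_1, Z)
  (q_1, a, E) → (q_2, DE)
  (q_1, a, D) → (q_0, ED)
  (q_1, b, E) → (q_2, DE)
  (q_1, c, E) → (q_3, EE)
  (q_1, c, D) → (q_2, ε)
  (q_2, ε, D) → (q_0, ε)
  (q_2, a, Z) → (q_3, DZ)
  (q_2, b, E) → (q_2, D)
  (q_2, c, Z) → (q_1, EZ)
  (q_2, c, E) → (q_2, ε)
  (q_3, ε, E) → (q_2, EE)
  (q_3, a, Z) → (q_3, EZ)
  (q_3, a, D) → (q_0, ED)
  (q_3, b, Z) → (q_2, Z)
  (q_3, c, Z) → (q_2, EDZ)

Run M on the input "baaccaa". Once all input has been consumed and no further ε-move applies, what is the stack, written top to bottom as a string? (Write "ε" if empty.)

Z

(q_0, baaccaa, Z) ⊢ (q_1, aaccaa, DZ) ⊢ (q_0, accaa, EDZ) ⊢ (q_1, ccaa, DZ) ⊢ (q_2, caa, Z) ⊢ (q_1, aa, EZ) ⊢ (q_2, a, DEZ) ⊢ (q_0, a, EZ) ⊢ (q_1, ε, Z)
All input consumed in state q_1 with stack Z.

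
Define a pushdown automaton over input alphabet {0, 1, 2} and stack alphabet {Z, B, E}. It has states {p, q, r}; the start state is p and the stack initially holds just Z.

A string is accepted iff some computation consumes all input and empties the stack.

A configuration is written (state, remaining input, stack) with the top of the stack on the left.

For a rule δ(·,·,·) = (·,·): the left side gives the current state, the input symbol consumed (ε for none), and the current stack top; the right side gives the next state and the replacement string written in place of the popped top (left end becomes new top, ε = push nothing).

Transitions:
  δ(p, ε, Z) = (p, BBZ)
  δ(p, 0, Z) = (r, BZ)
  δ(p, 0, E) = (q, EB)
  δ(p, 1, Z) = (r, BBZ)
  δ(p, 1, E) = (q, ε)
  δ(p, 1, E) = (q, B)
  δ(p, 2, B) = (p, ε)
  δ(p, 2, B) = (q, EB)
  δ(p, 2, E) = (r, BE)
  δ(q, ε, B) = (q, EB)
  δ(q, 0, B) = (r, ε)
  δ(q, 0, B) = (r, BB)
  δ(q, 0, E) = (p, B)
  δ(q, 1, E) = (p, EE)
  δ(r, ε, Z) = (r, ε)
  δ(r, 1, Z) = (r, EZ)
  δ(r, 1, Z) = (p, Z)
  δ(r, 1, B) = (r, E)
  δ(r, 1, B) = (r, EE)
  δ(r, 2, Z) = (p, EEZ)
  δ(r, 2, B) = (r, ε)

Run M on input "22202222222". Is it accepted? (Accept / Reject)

Reject

No computation consumes all input and empties the stack.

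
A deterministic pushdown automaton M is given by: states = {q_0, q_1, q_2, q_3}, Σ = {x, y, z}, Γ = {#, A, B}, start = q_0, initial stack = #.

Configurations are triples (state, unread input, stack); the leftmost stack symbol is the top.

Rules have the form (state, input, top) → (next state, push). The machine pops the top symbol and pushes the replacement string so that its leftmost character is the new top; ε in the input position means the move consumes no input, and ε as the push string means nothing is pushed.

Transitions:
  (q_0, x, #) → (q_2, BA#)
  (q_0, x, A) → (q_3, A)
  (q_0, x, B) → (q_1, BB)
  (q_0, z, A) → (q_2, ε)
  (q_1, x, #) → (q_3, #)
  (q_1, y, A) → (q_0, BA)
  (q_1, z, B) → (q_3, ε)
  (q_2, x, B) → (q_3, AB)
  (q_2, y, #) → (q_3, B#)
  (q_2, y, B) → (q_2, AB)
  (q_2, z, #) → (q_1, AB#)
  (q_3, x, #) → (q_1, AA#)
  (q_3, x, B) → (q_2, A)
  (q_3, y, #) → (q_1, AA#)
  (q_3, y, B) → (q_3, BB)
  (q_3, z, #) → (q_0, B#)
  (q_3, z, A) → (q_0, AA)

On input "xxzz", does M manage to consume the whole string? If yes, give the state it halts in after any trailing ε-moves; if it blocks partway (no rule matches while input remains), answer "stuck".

q_2

(q_0, xxzz, #)
  read x, top #: go to q_2, push BA# → (q_2, xzz, BA#)
  read x, top B: go to q_3, push AB → (q_3, zz, ABA#)
  read z, top A: go to q_0, push AA → (q_0, z, AABA#)
  read z, top A: go to q_2, push ε → (q_2, ε, ABA#)
All input consumed; M is in state q_2.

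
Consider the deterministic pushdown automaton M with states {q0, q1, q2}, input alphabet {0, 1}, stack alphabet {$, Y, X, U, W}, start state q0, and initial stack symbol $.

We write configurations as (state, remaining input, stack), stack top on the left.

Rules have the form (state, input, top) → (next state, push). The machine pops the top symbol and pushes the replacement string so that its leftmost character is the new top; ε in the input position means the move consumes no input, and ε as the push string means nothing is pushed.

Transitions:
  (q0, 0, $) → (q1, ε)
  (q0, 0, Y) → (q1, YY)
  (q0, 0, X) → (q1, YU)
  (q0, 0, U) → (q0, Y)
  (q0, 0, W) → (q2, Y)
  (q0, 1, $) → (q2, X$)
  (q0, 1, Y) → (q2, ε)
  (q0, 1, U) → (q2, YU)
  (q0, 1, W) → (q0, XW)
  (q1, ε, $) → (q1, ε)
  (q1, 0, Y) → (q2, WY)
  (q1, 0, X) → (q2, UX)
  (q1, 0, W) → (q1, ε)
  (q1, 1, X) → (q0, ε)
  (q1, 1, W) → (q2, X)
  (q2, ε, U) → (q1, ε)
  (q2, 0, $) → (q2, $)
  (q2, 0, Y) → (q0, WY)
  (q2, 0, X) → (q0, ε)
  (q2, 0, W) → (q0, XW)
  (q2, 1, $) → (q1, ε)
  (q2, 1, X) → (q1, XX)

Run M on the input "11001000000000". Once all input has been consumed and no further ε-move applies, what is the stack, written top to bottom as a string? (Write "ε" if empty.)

(q0, 11001000000000, $) ⊢ (q2, 1001000000000, X$) ⊢ (q1, 001000000000, XX$) ⊢ (q2, 01000000000, UXX$) ⊢ (q1, 01000000000, XX$) ⊢ (q2, 1000000000, UXX$) ⊢ (q1, 1000000000, XX$) ⊢ (q0, 000000000, X$) ⊢ (q1, 00000000, YU$) ⊢ (q2, 0000000, WYU$) ⊢ (q0, 000000, XWYU$) ⊢ (q1, 00000, YUWYU$) ⊢ (q2, 0000, WYUWYU$) ⊢ (q0, 000, XWYUWYU$) ⊢ (q1, 00, YUWYUWYU$) ⊢ (q2, 0, WYUWYUWYU$) ⊢ (q0, ε, XWYUWYUWYU$)
All input consumed in state q0 with stack XWYUWYUWYU$.

XWYUWYUWYU$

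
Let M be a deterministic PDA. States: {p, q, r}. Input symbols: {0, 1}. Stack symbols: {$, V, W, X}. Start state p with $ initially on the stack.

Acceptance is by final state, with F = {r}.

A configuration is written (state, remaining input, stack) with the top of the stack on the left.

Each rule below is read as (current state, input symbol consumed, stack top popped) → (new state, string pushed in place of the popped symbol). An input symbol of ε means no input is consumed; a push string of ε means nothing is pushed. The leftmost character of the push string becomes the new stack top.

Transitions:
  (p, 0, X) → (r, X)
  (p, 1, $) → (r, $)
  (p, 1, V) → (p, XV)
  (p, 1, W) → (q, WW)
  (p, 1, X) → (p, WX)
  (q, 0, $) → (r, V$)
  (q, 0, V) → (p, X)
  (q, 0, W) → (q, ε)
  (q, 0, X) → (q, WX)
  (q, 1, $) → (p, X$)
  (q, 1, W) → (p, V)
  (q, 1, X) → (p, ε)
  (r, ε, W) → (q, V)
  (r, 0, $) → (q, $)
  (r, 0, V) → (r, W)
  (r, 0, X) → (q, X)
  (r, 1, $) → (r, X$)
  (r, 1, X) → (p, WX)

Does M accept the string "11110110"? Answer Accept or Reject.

Accept

(p, 11110110, $)
  read 1, top $: go to r, push $ → (r, 1110110, $)
  read 1, top $: go to r, push X$ → (r, 110110, X$)
  read 1, top X: go to p, push WX → (p, 10110, WX$)
  read 1, top W: go to q, push WW → (q, 0110, WWX$)
  read 0, top W: go to q, push ε → (q, 110, WX$)
  read 1, top W: go to p, push V → (p, 10, VX$)
  read 1, top V: go to p, push XV → (p, 0, XVX$)
  read 0, top X: go to r, push X → (r, ε, XVX$)
All input consumed; state r ∈ F.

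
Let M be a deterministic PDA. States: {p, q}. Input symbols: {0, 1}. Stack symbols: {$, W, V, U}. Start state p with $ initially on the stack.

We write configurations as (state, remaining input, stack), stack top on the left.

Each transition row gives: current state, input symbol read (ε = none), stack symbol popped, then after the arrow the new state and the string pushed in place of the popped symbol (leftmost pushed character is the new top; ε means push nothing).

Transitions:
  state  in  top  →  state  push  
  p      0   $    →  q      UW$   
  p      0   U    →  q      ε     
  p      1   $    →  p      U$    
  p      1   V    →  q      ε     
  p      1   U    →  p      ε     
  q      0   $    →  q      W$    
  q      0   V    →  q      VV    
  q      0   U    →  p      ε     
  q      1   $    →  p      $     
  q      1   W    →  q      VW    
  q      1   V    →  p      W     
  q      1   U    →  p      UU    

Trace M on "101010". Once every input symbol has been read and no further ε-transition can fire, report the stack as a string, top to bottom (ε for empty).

(p, 101010, $)
  read 1, top $: go to p, push U$ → (p, 01010, U$)
  read 0, top U: go to q, push ε → (q, 1010, $)
  read 1, top $: go to p, push $ → (p, 010, $)
  read 0, top $: go to q, push UW$ → (q, 10, UW$)
  read 1, top U: go to p, push UU → (p, 0, UUW$)
  read 0, top U: go to q, push ε → (q, ε, UW$)
All input consumed in state q with stack UW$.

UW$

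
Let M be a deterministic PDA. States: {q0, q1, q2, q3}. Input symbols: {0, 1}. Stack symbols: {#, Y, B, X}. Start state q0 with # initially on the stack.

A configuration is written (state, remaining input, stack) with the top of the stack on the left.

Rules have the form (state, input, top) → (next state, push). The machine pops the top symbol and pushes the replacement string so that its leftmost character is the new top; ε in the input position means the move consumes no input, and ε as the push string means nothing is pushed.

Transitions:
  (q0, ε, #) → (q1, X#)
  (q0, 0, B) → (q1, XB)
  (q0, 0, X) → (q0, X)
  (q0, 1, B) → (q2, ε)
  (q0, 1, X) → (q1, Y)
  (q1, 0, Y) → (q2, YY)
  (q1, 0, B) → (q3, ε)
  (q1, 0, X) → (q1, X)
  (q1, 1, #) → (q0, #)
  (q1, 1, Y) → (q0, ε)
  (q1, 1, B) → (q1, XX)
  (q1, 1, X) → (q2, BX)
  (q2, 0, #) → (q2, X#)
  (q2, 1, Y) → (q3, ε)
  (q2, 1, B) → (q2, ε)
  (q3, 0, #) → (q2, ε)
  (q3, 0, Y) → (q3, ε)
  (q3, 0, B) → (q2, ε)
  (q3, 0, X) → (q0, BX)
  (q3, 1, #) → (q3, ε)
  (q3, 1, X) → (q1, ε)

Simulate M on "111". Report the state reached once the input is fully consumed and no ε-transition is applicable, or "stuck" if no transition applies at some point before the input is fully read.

stuck

(q0, 111, #) ⊢ (q1, 111, X#) ⊢ (q2, 11, BX#) ⊢ (q2, 1, X#)
No transition for (q2, 1, top X); M blocks with input 1 remaining.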